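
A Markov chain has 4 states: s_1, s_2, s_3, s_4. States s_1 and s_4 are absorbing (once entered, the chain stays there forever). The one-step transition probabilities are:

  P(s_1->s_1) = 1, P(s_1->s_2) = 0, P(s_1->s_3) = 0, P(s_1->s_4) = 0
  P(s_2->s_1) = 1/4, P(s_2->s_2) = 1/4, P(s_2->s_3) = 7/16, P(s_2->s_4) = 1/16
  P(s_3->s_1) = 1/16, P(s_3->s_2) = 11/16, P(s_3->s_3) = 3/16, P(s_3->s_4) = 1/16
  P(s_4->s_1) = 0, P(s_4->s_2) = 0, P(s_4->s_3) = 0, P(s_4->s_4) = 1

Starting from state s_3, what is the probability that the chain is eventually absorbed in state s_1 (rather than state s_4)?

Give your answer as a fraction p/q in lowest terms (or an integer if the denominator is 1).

Let a_i = P(absorbed in s_1 | start in state i).
Boundary conditions: a_s_1 = 1, a_s_4 = 0.
For each transient state i, a_i = sum_j P(i->j) * a_j:
  a_s_2 = 1/4*a_s_1 + 1/4*a_s_2 + 7/16*a_s_3 + 1/16*a_s_4
  a_s_3 = 1/16*a_s_1 + 11/16*a_s_2 + 3/16*a_s_3 + 1/16*a_s_4

Substituting a_s_1 = 1 and a_s_4 = 0, rearrange to (I - Q) a = r where r[i] = P(i -> s_1):
  [3/4, -7/16] . (a_s_2, a_s_3) = 1/4
  [-11/16, 13/16] . (a_s_2, a_s_3) = 1/16

Solving yields:
  a_s_2 = 59/79
  a_s_3 = 56/79

Starting state is s_3, so the absorption probability is a_s_3 = 56/79.

Answer: 56/79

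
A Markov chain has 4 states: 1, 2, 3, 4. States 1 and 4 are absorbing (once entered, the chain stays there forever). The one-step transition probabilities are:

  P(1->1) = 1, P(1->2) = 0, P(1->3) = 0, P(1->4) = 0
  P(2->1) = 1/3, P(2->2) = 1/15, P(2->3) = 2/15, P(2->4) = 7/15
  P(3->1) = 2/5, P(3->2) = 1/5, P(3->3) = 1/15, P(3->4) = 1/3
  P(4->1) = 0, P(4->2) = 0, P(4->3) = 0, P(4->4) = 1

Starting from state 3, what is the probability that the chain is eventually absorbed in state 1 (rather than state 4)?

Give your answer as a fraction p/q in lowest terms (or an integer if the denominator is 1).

Answer: 99/190

Derivation:
Let a_i = P(absorbed in 1 | start in state i).
Boundary conditions: a_1 = 1, a_4 = 0.
For each transient state i, a_i = sum_j P(i->j) * a_j:
  a_2 = 1/3*a_1 + 1/15*a_2 + 2/15*a_3 + 7/15*a_4
  a_3 = 2/5*a_1 + 1/5*a_2 + 1/15*a_3 + 1/3*a_4

Substituting a_1 = 1 and a_4 = 0, rearrange to (I - Q) a = r where r[i] = P(i -> 1):
  [14/15, -2/15] . (a_2, a_3) = 1/3
  [-1/5, 14/15] . (a_2, a_3) = 2/5

Solving yields:
  a_2 = 41/95
  a_3 = 99/190

Starting state is 3, so the absorption probability is a_3 = 99/190.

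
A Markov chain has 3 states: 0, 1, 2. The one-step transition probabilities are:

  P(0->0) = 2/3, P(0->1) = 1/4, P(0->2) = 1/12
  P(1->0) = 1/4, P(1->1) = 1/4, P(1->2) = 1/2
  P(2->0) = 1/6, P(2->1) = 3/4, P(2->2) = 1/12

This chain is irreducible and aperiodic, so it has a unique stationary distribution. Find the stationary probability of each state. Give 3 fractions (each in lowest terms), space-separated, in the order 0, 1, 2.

The stationary distribution satisfies pi = pi * P, i.e.:
  pi_0 = 2/3*pi_0 + 1/4*pi_1 + 1/6*pi_2
  pi_1 = 1/4*pi_0 + 1/4*pi_1 + 3/4*pi_2
  pi_2 = 1/12*pi_0 + 1/2*pi_1 + 1/12*pi_2
with normalization: pi_0 + pi_1 + pi_2 = 1.

Using the first 2 balance equations plus normalization, the linear system A*pi = b is:
  [-1/3, 1/4, 1/6] . pi = 0
  [1/4, -3/4, 3/4] . pi = 0
  [1, 1, 1] . pi = 1

Solving yields:
  pi_0 = 15/38
  pi_1 = 7/19
  pi_2 = 9/38

Verification (pi * P):
  15/38*2/3 + 7/19*1/4 + 9/38*1/6 = 15/38 = pi_0  (ok)
  15/38*1/4 + 7/19*1/4 + 9/38*3/4 = 7/19 = pi_1  (ok)
  15/38*1/12 + 7/19*1/2 + 9/38*1/12 = 9/38 = pi_2  (ok)

Answer: 15/38 7/19 9/38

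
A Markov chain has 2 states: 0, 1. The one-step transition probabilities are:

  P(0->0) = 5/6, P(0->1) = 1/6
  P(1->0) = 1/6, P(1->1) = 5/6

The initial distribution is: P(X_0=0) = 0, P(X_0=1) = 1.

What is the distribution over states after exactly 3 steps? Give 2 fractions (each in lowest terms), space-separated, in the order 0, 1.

Answer: 19/54 35/54

Derivation:
Propagating the distribution step by step (d_{t+1} = d_t * P):
d_0 = (0=0, 1=1)
  d_1[0] = 0*5/6 + 1*1/6 = 1/6
  d_1[1] = 0*1/6 + 1*5/6 = 5/6
d_1 = (0=1/6, 1=5/6)
  d_2[0] = 1/6*5/6 + 5/6*1/6 = 5/18
  d_2[1] = 1/6*1/6 + 5/6*5/6 = 13/18
d_2 = (0=5/18, 1=13/18)
  d_3[0] = 5/18*5/6 + 13/18*1/6 = 19/54
  d_3[1] = 5/18*1/6 + 13/18*5/6 = 35/54
d_3 = (0=19/54, 1=35/54)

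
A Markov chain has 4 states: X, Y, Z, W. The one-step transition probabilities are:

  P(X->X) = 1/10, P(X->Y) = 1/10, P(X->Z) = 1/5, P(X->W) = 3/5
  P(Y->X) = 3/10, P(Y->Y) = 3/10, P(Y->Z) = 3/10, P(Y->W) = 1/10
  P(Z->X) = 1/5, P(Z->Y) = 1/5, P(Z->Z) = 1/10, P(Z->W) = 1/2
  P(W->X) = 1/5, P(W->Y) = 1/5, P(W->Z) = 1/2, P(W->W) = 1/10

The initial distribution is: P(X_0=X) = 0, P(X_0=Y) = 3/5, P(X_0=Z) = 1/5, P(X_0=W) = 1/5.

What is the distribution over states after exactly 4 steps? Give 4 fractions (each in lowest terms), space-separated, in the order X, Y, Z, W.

Answer: 1/5 1/5 7/25 8/25

Derivation:
Propagating the distribution step by step (d_{t+1} = d_t * P):
d_0 = (X=0, Y=3/5, Z=1/5, W=1/5)
  d_1[X] = 0*1/10 + 3/5*3/10 + 1/5*1/5 + 1/5*1/5 = 13/50
  d_1[Y] = 0*1/10 + 3/5*3/10 + 1/5*1/5 + 1/5*1/5 = 13/50
  d_1[Z] = 0*1/5 + 3/5*3/10 + 1/5*1/10 + 1/5*1/2 = 3/10
  d_1[W] = 0*3/5 + 3/5*1/10 + 1/5*1/2 + 1/5*1/10 = 9/50
d_1 = (X=13/50, Y=13/50, Z=3/10, W=9/50)
  d_2[X] = 13/50*1/10 + 13/50*3/10 + 3/10*1/5 + 9/50*1/5 = 1/5
  d_2[Y] = 13/50*1/10 + 13/50*3/10 + 3/10*1/5 + 9/50*1/5 = 1/5
  d_2[Z] = 13/50*1/5 + 13/50*3/10 + 3/10*1/10 + 9/50*1/2 = 1/4
  d_2[W] = 13/50*3/5 + 13/50*1/10 + 3/10*1/2 + 9/50*1/10 = 7/20
d_2 = (X=1/5, Y=1/5, Z=1/4, W=7/20)
  d_3[X] = 1/5*1/10 + 1/5*3/10 + 1/4*1/5 + 7/20*1/5 = 1/5
  d_3[Y] = 1/5*1/10 + 1/5*3/10 + 1/4*1/5 + 7/20*1/5 = 1/5
  d_3[Z] = 1/5*1/5 + 1/5*3/10 + 1/4*1/10 + 7/20*1/2 = 3/10
  d_3[W] = 1/5*3/5 + 1/5*1/10 + 1/4*1/2 + 7/20*1/10 = 3/10
d_3 = (X=1/5, Y=1/5, Z=3/10, W=3/10)
  d_4[X] = 1/5*1/10 + 1/5*3/10 + 3/10*1/5 + 3/10*1/5 = 1/5
  d_4[Y] = 1/5*1/10 + 1/5*3/10 + 3/10*1/5 + 3/10*1/5 = 1/5
  d_4[Z] = 1/5*1/5 + 1/5*3/10 + 3/10*1/10 + 3/10*1/2 = 7/25
  d_4[W] = 1/5*3/5 + 1/5*1/10 + 3/10*1/2 + 3/10*1/10 = 8/25
d_4 = (X=1/5, Y=1/5, Z=7/25, W=8/25)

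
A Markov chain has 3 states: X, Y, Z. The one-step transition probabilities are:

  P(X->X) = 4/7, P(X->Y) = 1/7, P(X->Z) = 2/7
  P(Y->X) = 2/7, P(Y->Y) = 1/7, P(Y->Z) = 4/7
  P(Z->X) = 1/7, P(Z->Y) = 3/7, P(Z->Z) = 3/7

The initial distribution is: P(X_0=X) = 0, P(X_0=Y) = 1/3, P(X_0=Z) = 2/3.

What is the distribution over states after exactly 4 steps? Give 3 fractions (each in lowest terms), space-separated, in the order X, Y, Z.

Answer: 744/2401 1913/7203 3058/7203

Derivation:
Propagating the distribution step by step (d_{t+1} = d_t * P):
d_0 = (X=0, Y=1/3, Z=2/3)
  d_1[X] = 0*4/7 + 1/3*2/7 + 2/3*1/7 = 4/21
  d_1[Y] = 0*1/7 + 1/3*1/7 + 2/3*3/7 = 1/3
  d_1[Z] = 0*2/7 + 1/3*4/7 + 2/3*3/7 = 10/21
d_1 = (X=4/21, Y=1/3, Z=10/21)
  d_2[X] = 4/21*4/7 + 1/3*2/7 + 10/21*1/7 = 40/147
  d_2[Y] = 4/21*1/7 + 1/3*1/7 + 10/21*3/7 = 41/147
  d_2[Z] = 4/21*2/7 + 1/3*4/7 + 10/21*3/7 = 22/49
d_2 = (X=40/147, Y=41/147, Z=22/49)
  d_3[X] = 40/147*4/7 + 41/147*2/7 + 22/49*1/7 = 44/147
  d_3[Y] = 40/147*1/7 + 41/147*1/7 + 22/49*3/7 = 93/343
  d_3[Z] = 40/147*2/7 + 41/147*4/7 + 22/49*3/7 = 442/1029
d_3 = (X=44/147, Y=93/343, Z=442/1029)
  d_4[X] = 44/147*4/7 + 93/343*2/7 + 442/1029*1/7 = 744/2401
  d_4[Y] = 44/147*1/7 + 93/343*1/7 + 442/1029*3/7 = 1913/7203
  d_4[Z] = 44/147*2/7 + 93/343*4/7 + 442/1029*3/7 = 3058/7203
d_4 = (X=744/2401, Y=1913/7203, Z=3058/7203)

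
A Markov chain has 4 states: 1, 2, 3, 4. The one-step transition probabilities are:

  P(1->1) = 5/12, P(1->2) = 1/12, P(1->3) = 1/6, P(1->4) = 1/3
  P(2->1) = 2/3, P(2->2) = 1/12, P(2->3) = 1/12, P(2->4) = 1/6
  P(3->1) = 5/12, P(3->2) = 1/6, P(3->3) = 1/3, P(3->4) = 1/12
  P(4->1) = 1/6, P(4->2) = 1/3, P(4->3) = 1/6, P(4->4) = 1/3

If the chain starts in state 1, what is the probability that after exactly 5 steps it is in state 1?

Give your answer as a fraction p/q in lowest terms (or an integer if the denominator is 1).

Answer: 32551/82944

Derivation:
Computing P^5 by repeated multiplication:
P^1 =
  1: [5/12, 1/12, 1/6, 1/3]
  2: [2/3, 1/12, 1/12, 1/6]
  3: [5/12, 1/6, 1/3, 1/12]
  4: [1/6, 1/3, 1/6, 1/3]
P^2 =
  1: [17/48, 13/72, 3/16, 5/18]
  2: [19/48, 19/144, 25/144, 43/144]
  3: [7/16, 19/144, 5/24, 2/9]
  4: [5/12, 13/72, 1/6, 17/72]
P^3 =
  1: [113/288, 97/576, 79/432, 443/1728]
  2: [3/8, 149/864, 319/1728, 463/1728]
  3: [227/576, 5/32, 329/1728, 7/27]
  4: [29/72, 5/32, 155/864, 113/432]
P^4 =
  1: [341/864, 3373/20736, 3797/20736, 299/1152]
  2: [905/2304, 859/5184, 949/5184, 5359/20736]
  3: [1351/3456, 3401/20736, 961/5184, 1795/6912]
  4: [1349/3456, 1697/10368, 1903/10368, 907/3456]
P^5 =
  1: [32551/82944, 40679/248832, 5077/27648, 64807/248832]
  2: [10879/27648, 40609/248832, 11407/62208, 16171/62208]
  3: [509/1296, 40735/248832, 15253/82944, 32305/124416]
  4: [127/324, 10217/62208, 7615/41472, 32369/124416]

(P^5)[1 -> 1] = 32551/82944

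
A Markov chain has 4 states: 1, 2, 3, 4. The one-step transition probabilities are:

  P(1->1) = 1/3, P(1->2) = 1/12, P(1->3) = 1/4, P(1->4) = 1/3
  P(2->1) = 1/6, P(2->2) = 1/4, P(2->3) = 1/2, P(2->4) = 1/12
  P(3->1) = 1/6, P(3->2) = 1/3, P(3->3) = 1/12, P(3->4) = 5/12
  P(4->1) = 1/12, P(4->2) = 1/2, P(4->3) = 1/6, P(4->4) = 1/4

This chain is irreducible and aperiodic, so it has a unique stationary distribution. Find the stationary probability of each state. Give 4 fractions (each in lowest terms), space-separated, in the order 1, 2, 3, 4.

The stationary distribution satisfies pi = pi * P, i.e.:
  pi_1 = 1/3*pi_1 + 1/6*pi_2 + 1/6*pi_3 + 1/12*pi_4
  pi_2 = 1/12*pi_1 + 1/4*pi_2 + 1/3*pi_3 + 1/2*pi_4
  pi_3 = 1/4*pi_1 + 1/2*pi_2 + 1/12*pi_3 + 1/6*pi_4
  pi_4 = 1/3*pi_1 + 1/12*pi_2 + 5/12*pi_3 + 1/4*pi_4
with normalization: pi_1 + pi_2 + pi_3 + pi_4 = 1.

Using the first 3 balance equations plus normalization, the linear system A*pi = b is:
  [-2/3, 1/6, 1/6, 1/12] . pi = 0
  [1/12, -3/4, 1/3, 1/2] . pi = 0
  [1/4, 1/2, -11/12, 1/6] . pi = 0
  [1, 1, 1, 1] . pi = 1

Solving yields:
  pi_1 = 331/1899
  pi_2 = 583/1899
  pi_3 = 497/1899
  pi_4 = 488/1899

Verification (pi * P):
  331/1899*1/3 + 583/1899*1/6 + 497/1899*1/6 + 488/1899*1/12 = 331/1899 = pi_1  (ok)
  331/1899*1/12 + 583/1899*1/4 + 497/1899*1/3 + 488/1899*1/2 = 583/1899 = pi_2  (ok)
  331/1899*1/4 + 583/1899*1/2 + 497/1899*1/12 + 488/1899*1/6 = 497/1899 = pi_3  (ok)
  331/1899*1/3 + 583/1899*1/12 + 497/1899*5/12 + 488/1899*1/4 = 488/1899 = pi_4  (ok)

Answer: 331/1899 583/1899 497/1899 488/1899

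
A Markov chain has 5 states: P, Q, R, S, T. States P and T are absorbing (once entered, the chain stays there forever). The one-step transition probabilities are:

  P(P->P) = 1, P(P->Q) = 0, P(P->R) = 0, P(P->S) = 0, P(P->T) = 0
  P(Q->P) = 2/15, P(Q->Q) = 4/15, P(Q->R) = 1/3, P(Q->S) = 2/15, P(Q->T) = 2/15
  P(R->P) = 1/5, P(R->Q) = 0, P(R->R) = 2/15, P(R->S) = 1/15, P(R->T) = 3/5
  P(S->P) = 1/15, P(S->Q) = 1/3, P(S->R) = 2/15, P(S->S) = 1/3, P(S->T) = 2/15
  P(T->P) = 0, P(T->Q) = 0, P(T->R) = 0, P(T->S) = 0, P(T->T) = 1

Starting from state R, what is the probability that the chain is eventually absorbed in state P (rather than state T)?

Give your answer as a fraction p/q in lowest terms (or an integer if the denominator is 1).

Let a_i = P(absorbed in P | start in state i).
Boundary conditions: a_P = 1, a_T = 0.
For each transient state i, a_i = sum_j P(i->j) * a_j:
  a_Q = 2/15*a_P + 4/15*a_Q + 1/3*a_R + 2/15*a_S + 2/15*a_T
  a_R = 1/5*a_P + 0*a_Q + 2/15*a_R + 1/15*a_S + 3/5*a_T
  a_S = 1/15*a_P + 1/3*a_Q + 2/15*a_R + 1/3*a_S + 2/15*a_T

Substituting a_P = 1 and a_T = 0, rearrange to (I - Q) a = r where r[i] = P(i -> P):
  [11/15, -1/3, -2/15] . (a_Q, a_R, a_S) = 2/15
  [0, 13/15, -1/15] . (a_Q, a_R, a_S) = 1/5
  [-1/3, -2/15, 2/3] . (a_Q, a_R, a_S) = 1/15

Solving yields:
  a_Q = 449/1253
  a_R = 321/1253
  a_S = 414/1253

Starting state is R, so the absorption probability is a_R = 321/1253.

Answer: 321/1253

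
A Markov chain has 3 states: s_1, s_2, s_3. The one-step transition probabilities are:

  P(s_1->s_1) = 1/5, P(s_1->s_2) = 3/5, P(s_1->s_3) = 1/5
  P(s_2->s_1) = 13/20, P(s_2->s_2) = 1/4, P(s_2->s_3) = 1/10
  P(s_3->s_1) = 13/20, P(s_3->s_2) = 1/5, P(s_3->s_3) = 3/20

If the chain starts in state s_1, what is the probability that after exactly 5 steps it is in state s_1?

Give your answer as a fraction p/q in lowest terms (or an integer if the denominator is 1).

Computing P^5 by repeated multiplication:
P^1 =
  s_1: [1/5, 3/5, 1/5]
  s_2: [13/20, 1/4, 1/10]
  s_3: [13/20, 1/5, 3/20]
P^2 =
  s_1: [14/25, 31/100, 13/100]
  s_2: [143/400, 189/400, 17/100]
  s_3: [143/400, 47/100, 69/400]
P^3 =
  s_1: [199/500, 879/2000, 13/80]
  s_2: [3913/8000, 2933/8000, 577/4000]
  s_3: [3913/8000, 733/2000, 231/1600]
P^4 =
  s_1: [4709/10000, 15247/40000, 5917/40000]
  s_2: [68783/160000, 66237/160000, 1249/8000]
  s_3: [68783/160000, 16559/40000, 24981/160000]
P^5 =
  s_1: [87619/200000, 65187/160000, 123589/800000]
  s_2: [1460953/3200000, 1256501/3200000, 241273/1600000]
  s_3: [1460953/3200000, 2513/6400, 482547/3200000]

(P^5)[s_1 -> s_1] = 87619/200000

Answer: 87619/200000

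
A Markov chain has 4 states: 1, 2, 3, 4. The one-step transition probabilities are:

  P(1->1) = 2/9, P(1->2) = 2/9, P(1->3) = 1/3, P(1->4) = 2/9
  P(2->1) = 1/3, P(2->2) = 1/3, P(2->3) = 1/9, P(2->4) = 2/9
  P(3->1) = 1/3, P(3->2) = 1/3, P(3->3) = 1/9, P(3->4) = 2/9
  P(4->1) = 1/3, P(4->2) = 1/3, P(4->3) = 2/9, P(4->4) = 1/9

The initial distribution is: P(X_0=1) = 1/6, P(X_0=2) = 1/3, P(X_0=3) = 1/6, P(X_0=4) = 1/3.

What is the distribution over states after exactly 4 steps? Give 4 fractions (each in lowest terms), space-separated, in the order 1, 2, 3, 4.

Answer: 11809/39366 11809/39366 3937/19683 3937/19683

Derivation:
Propagating the distribution step by step (d_{t+1} = d_t * P):
d_0 = (1=1/6, 2=1/3, 3=1/6, 4=1/3)
  d_1[1] = 1/6*2/9 + 1/3*1/3 + 1/6*1/3 + 1/3*1/3 = 17/54
  d_1[2] = 1/6*2/9 + 1/3*1/3 + 1/6*1/3 + 1/3*1/3 = 17/54
  d_1[3] = 1/6*1/3 + 1/3*1/9 + 1/6*1/9 + 1/3*2/9 = 5/27
  d_1[4] = 1/6*2/9 + 1/3*2/9 + 1/6*2/9 + 1/3*1/9 = 5/27
d_1 = (1=17/54, 2=17/54, 3=5/27, 4=5/27)
  d_2[1] = 17/54*2/9 + 17/54*1/3 + 5/27*1/3 + 5/27*1/3 = 145/486
  d_2[2] = 17/54*2/9 + 17/54*1/3 + 5/27*1/3 + 5/27*1/3 = 145/486
  d_2[3] = 17/54*1/3 + 17/54*1/9 + 5/27*1/9 + 5/27*2/9 = 49/243
  d_2[4] = 17/54*2/9 + 17/54*2/9 + 5/27*2/9 + 5/27*1/9 = 49/243
d_2 = (1=145/486, 2=145/486, 3=49/243, 4=49/243)
  d_3[1] = 145/486*2/9 + 145/486*1/3 + 49/243*1/3 + 49/243*1/3 = 1313/4374
  d_3[2] = 145/486*2/9 + 145/486*1/3 + 49/243*1/3 + 49/243*1/3 = 1313/4374
  d_3[3] = 145/486*1/3 + 145/486*1/9 + 49/243*1/9 + 49/243*2/9 = 437/2187
  d_3[4] = 145/486*2/9 + 145/486*2/9 + 49/243*2/9 + 49/243*1/9 = 437/2187
d_3 = (1=1313/4374, 2=1313/4374, 3=437/2187, 4=437/2187)
  d_4[1] = 1313/4374*2/9 + 1313/4374*1/3 + 437/2187*1/3 + 437/2187*1/3 = 11809/39366
  d_4[2] = 1313/4374*2/9 + 1313/4374*1/3 + 437/2187*1/3 + 437/2187*1/3 = 11809/39366
  d_4[3] = 1313/4374*1/3 + 1313/4374*1/9 + 437/2187*1/9 + 437/2187*2/9 = 3937/19683
  d_4[4] = 1313/4374*2/9 + 1313/4374*2/9 + 437/2187*2/9 + 437/2187*1/9 = 3937/19683
d_4 = (1=11809/39366, 2=11809/39366, 3=3937/19683, 4=3937/19683)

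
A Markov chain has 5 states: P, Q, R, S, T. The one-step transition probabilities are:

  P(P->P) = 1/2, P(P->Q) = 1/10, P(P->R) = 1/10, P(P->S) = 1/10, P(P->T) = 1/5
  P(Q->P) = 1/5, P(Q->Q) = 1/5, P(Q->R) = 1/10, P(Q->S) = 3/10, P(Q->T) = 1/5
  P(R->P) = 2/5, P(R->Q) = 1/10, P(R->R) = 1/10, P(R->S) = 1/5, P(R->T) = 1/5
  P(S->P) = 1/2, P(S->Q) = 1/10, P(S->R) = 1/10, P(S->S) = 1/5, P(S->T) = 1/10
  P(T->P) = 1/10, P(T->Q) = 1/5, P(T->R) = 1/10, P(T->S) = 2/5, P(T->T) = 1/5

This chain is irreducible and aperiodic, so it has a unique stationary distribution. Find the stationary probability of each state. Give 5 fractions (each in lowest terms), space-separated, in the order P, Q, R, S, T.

Answer: 3181/8390 1099/8390 1/10 177/839 1501/8390

Derivation:
The stationary distribution satisfies pi = pi * P, i.e.:
  pi_P = 1/2*pi_P + 1/5*pi_Q + 2/5*pi_R + 1/2*pi_S + 1/10*pi_T
  pi_Q = 1/10*pi_P + 1/5*pi_Q + 1/10*pi_R + 1/10*pi_S + 1/5*pi_T
  pi_R = 1/10*pi_P + 1/10*pi_Q + 1/10*pi_R + 1/10*pi_S + 1/10*pi_T
  pi_S = 1/10*pi_P + 3/10*pi_Q + 1/5*pi_R + 1/5*pi_S + 2/5*pi_T
  pi_T = 1/5*pi_P + 1/5*pi_Q + 1/5*pi_R + 1/10*pi_S + 1/5*pi_T
with normalization: pi_P + pi_Q + pi_R + pi_S + pi_T = 1.

Using the first 4 balance equations plus normalization, the linear system A*pi = b is:
  [-1/2, 1/5, 2/5, 1/2, 1/10] . pi = 0
  [1/10, -4/5, 1/10, 1/10, 1/5] . pi = 0
  [1/10, 1/10, -9/10, 1/10, 1/10] . pi = 0
  [1/10, 3/10, 1/5, -4/5, 2/5] . pi = 0
  [1, 1, 1, 1, 1] . pi = 1

Solving yields:
  pi_P = 3181/8390
  pi_Q = 1099/8390
  pi_R = 1/10
  pi_S = 177/839
  pi_T = 1501/8390

Verification (pi * P):
  3181/8390*1/2 + 1099/8390*1/5 + 1/10*2/5 + 177/839*1/2 + 1501/8390*1/10 = 3181/8390 = pi_P  (ok)
  3181/8390*1/10 + 1099/8390*1/5 + 1/10*1/10 + 177/839*1/10 + 1501/8390*1/5 = 1099/8390 = pi_Q  (ok)
  3181/8390*1/10 + 1099/8390*1/10 + 1/10*1/10 + 177/839*1/10 + 1501/8390*1/10 = 1/10 = pi_R  (ok)
  3181/8390*1/10 + 1099/8390*3/10 + 1/10*1/5 + 177/839*1/5 + 1501/8390*2/5 = 177/839 = pi_S  (ok)
  3181/8390*1/5 + 1099/8390*1/5 + 1/10*1/5 + 177/839*1/10 + 1501/8390*1/5 = 1501/8390 = pi_T  (ok)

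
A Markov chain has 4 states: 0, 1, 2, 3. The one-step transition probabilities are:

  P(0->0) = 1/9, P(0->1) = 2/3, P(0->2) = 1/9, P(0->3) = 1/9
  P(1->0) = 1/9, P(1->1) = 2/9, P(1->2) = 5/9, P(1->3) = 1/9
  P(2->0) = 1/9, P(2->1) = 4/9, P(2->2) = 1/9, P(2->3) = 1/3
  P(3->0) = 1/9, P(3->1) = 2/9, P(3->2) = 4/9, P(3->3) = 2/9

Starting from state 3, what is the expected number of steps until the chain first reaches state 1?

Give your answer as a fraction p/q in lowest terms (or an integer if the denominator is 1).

Let h_i = expected steps to first reach 1 from state i.
Boundary: h_1 = 0.
First-step equations for the other states:
  h_0 = 1 + 1/9*h_0 + 2/3*h_1 + 1/9*h_2 + 1/9*h_3
  h_2 = 1 + 1/9*h_0 + 4/9*h_1 + 1/9*h_2 + 1/3*h_3
  h_3 = 1 + 1/9*h_0 + 2/9*h_1 + 4/9*h_2 + 2/9*h_3

Substituting h_1 = 0 and rearranging gives the linear system (I - Q) h = 1:
  [8/9, -1/9, -1/9] . (h_0, h_2, h_3) = 1
  [-1/9, 8/9, -1/3] . (h_0, h_2, h_3) = 1
  [-1/9, -4/9, 7/9] . (h_0, h_2, h_3) = 1

Solving yields:
  h_0 = 9/5
  h_2 = 27/11
  h_3 = 162/55

Starting state is 3, so the expected hitting time is h_3 = 162/55.

Answer: 162/55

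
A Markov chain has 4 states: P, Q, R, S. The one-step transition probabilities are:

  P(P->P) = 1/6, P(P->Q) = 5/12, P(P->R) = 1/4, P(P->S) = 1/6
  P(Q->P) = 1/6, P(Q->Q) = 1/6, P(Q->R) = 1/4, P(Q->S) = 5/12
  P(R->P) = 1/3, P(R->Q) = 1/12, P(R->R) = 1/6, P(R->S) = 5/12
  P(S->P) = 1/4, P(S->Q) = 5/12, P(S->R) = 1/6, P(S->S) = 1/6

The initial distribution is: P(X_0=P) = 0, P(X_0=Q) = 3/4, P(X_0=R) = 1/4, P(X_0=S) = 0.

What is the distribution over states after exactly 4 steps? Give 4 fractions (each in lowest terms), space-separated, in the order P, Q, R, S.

Answer: 9385/41472 22991/82944 17255/82944 997/3456

Derivation:
Propagating the distribution step by step (d_{t+1} = d_t * P):
d_0 = (P=0, Q=3/4, R=1/4, S=0)
  d_1[P] = 0*1/6 + 3/4*1/6 + 1/4*1/3 + 0*1/4 = 5/24
  d_1[Q] = 0*5/12 + 3/4*1/6 + 1/4*1/12 + 0*5/12 = 7/48
  d_1[R] = 0*1/4 + 3/4*1/4 + 1/4*1/6 + 0*1/6 = 11/48
  d_1[S] = 0*1/6 + 3/4*5/12 + 1/4*5/12 + 0*1/6 = 5/12
d_1 = (P=5/24, Q=7/48, R=11/48, S=5/12)
  d_2[P] = 5/24*1/6 + 7/48*1/6 + 11/48*1/3 + 5/12*1/4 = 23/96
  d_2[Q] = 5/24*5/12 + 7/48*1/6 + 11/48*1/12 + 5/12*5/12 = 175/576
  d_2[R] = 5/24*1/4 + 7/48*1/4 + 11/48*1/6 + 5/12*1/6 = 113/576
  d_2[S] = 5/24*1/6 + 7/48*5/12 + 11/48*5/12 + 5/12*1/6 = 25/96
d_2 = (P=23/96, Q=175/576, R=113/576, S=25/96)
  d_3[P] = 23/96*1/6 + 175/576*1/6 + 113/576*1/3 + 25/96*1/4 = 191/864
  d_3[Q] = 23/96*5/12 + 175/576*1/6 + 113/576*1/12 + 25/96*5/12 = 1903/6912
  d_3[R] = 23/96*1/4 + 175/576*1/4 + 113/576*1/6 + 25/96*1/6 = 1465/6912
  d_3[S] = 23/96*1/6 + 175/576*5/12 + 113/576*5/12 + 25/96*1/6 = 7/24
d_3 = (P=191/864, Q=1903/6912, R=1465/6912, S=7/24)
  d_4[P] = 191/864*1/6 + 1903/6912*1/6 + 1465/6912*1/3 + 7/24*1/4 = 9385/41472
  d_4[Q] = 191/864*5/12 + 1903/6912*1/6 + 1465/6912*1/12 + 7/24*5/12 = 22991/82944
  d_4[R] = 191/864*1/4 + 1903/6912*1/4 + 1465/6912*1/6 + 7/24*1/6 = 17255/82944
  d_4[S] = 191/864*1/6 + 1903/6912*5/12 + 1465/6912*5/12 + 7/24*1/6 = 997/3456
d_4 = (P=9385/41472, Q=22991/82944, R=17255/82944, S=997/3456)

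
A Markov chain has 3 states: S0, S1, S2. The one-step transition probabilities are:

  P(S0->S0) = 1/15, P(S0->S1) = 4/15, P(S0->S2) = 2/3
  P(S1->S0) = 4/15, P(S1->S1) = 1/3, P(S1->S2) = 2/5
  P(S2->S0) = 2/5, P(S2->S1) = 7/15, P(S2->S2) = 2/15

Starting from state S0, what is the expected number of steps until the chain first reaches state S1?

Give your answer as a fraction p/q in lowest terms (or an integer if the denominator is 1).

Answer: 345/122

Derivation:
Let h_i = expected steps to first reach S1 from state i.
Boundary: h_S1 = 0.
First-step equations for the other states:
  h_S0 = 1 + 1/15*h_S0 + 4/15*h_S1 + 2/3*h_S2
  h_S2 = 1 + 2/5*h_S0 + 7/15*h_S1 + 2/15*h_S2

Substituting h_S1 = 0 and rearranging gives the linear system (I - Q) h = 1:
  [14/15, -2/3] . (h_S0, h_S2) = 1
  [-2/5, 13/15] . (h_S0, h_S2) = 1

Solving yields:
  h_S0 = 345/122
  h_S2 = 150/61

Starting state is S0, so the expected hitting time is h_S0 = 345/122.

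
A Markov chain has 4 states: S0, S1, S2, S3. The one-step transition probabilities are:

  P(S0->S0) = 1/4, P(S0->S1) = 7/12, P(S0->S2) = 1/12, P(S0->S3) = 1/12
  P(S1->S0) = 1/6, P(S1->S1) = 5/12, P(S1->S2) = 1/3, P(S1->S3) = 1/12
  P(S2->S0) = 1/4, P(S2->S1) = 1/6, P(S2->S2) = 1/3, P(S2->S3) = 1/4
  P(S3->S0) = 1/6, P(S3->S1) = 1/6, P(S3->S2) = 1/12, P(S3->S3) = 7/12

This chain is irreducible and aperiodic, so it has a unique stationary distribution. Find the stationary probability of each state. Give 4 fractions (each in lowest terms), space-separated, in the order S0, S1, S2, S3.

Answer: 59/292 293/876 65/292 211/876

Derivation:
The stationary distribution satisfies pi = pi * P, i.e.:
  pi_S0 = 1/4*pi_S0 + 1/6*pi_S1 + 1/4*pi_S2 + 1/6*pi_S3
  pi_S1 = 7/12*pi_S0 + 5/12*pi_S1 + 1/6*pi_S2 + 1/6*pi_S3
  pi_S2 = 1/12*pi_S0 + 1/3*pi_S1 + 1/3*pi_S2 + 1/12*pi_S3
  pi_S3 = 1/12*pi_S0 + 1/12*pi_S1 + 1/4*pi_S2 + 7/12*pi_S3
with normalization: pi_S0 + pi_S1 + pi_S2 + pi_S3 = 1.

Using the first 3 balance equations plus normalization, the linear system A*pi = b is:
  [-3/4, 1/6, 1/4, 1/6] . pi = 0
  [7/12, -7/12, 1/6, 1/6] . pi = 0
  [1/12, 1/3, -2/3, 1/12] . pi = 0
  [1, 1, 1, 1] . pi = 1

Solving yields:
  pi_S0 = 59/292
  pi_S1 = 293/876
  pi_S2 = 65/292
  pi_S3 = 211/876

Verification (pi * P):
  59/292*1/4 + 293/876*1/6 + 65/292*1/4 + 211/876*1/6 = 59/292 = pi_S0  (ok)
  59/292*7/12 + 293/876*5/12 + 65/292*1/6 + 211/876*1/6 = 293/876 = pi_S1  (ok)
  59/292*1/12 + 293/876*1/3 + 65/292*1/3 + 211/876*1/12 = 65/292 = pi_S2  (ok)
  59/292*1/12 + 293/876*1/12 + 65/292*1/4 + 211/876*7/12 = 211/876 = pi_S3  (ok)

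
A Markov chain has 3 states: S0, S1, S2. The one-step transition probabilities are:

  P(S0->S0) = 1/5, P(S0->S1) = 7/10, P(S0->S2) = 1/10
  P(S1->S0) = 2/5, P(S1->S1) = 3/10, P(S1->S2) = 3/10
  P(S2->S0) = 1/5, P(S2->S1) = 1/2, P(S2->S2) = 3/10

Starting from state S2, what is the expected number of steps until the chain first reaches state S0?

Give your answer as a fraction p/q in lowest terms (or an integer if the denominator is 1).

Let h_i = expected steps to first reach S0 from state i.
Boundary: h_S0 = 0.
First-step equations for the other states:
  h_S1 = 1 + 2/5*h_S0 + 3/10*h_S1 + 3/10*h_S2
  h_S2 = 1 + 1/5*h_S0 + 1/2*h_S1 + 3/10*h_S2

Substituting h_S0 = 0 and rearranging gives the linear system (I - Q) h = 1:
  [7/10, -3/10] . (h_S1, h_S2) = 1
  [-1/2, 7/10] . (h_S1, h_S2) = 1

Solving yields:
  h_S1 = 50/17
  h_S2 = 60/17

Starting state is S2, so the expected hitting time is h_S2 = 60/17.

Answer: 60/17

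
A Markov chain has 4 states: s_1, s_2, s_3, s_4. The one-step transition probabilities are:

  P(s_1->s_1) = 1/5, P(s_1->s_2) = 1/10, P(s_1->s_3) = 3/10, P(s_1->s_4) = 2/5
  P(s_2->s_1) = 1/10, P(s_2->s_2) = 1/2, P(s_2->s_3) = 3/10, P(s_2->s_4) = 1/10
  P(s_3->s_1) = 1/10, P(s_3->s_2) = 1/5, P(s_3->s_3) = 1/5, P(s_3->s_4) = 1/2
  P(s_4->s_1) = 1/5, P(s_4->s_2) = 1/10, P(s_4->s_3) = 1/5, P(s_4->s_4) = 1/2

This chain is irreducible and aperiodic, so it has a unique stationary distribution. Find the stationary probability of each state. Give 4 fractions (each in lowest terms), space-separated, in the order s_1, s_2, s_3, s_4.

Answer: 31/199 41/199 47/199 80/199

Derivation:
The stationary distribution satisfies pi = pi * P, i.e.:
  pi_s_1 = 1/5*pi_s_1 + 1/10*pi_s_2 + 1/10*pi_s_3 + 1/5*pi_s_4
  pi_s_2 = 1/10*pi_s_1 + 1/2*pi_s_2 + 1/5*pi_s_3 + 1/10*pi_s_4
  pi_s_3 = 3/10*pi_s_1 + 3/10*pi_s_2 + 1/5*pi_s_3 + 1/5*pi_s_4
  pi_s_4 = 2/5*pi_s_1 + 1/10*pi_s_2 + 1/2*pi_s_3 + 1/2*pi_s_4
with normalization: pi_s_1 + pi_s_2 + pi_s_3 + pi_s_4 = 1.

Using the first 3 balance equations plus normalization, the linear system A*pi = b is:
  [-4/5, 1/10, 1/10, 1/5] . pi = 0
  [1/10, -1/2, 1/5, 1/10] . pi = 0
  [3/10, 3/10, -4/5, 1/5] . pi = 0
  [1, 1, 1, 1] . pi = 1

Solving yields:
  pi_s_1 = 31/199
  pi_s_2 = 41/199
  pi_s_3 = 47/199
  pi_s_4 = 80/199

Verification (pi * P):
  31/199*1/5 + 41/199*1/10 + 47/199*1/10 + 80/199*1/5 = 31/199 = pi_s_1  (ok)
  31/199*1/10 + 41/199*1/2 + 47/199*1/5 + 80/199*1/10 = 41/199 = pi_s_2  (ok)
  31/199*3/10 + 41/199*3/10 + 47/199*1/5 + 80/199*1/5 = 47/199 = pi_s_3  (ok)
  31/199*2/5 + 41/199*1/10 + 47/199*1/2 + 80/199*1/2 = 80/199 = pi_s_4  (ok)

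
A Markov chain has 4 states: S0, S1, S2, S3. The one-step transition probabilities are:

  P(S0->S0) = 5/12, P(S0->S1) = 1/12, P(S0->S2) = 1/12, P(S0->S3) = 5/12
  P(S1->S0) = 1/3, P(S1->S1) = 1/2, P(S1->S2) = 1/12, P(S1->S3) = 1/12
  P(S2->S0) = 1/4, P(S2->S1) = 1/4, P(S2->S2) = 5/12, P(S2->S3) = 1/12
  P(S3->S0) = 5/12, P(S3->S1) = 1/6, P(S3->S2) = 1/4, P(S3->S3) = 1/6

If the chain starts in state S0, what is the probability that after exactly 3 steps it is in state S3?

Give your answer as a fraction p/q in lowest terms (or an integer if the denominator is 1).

Computing P^3 by repeated multiplication:
P^1 =
  S0: [5/12, 1/12, 1/12, 5/12]
  S1: [1/3, 1/2, 1/12, 1/12]
  S2: [1/4, 1/4, 5/12, 1/12]
  S3: [5/12, 1/6, 1/4, 1/6]
P^2 =
  S0: [19/48, 1/6, 13/72, 37/144]
  S1: [13/36, 5/16, 1/8, 29/144]
  S2: [47/144, 19/72, 17/72, 25/144]
  S3: [13/36, 5/24, 7/36, 17/72]
P^3 =
  S0: [161/432, 353/1728, 161/864, 409/1728]
  S1: [71/192, 217/864, 137/864, 127/576]
  S2: [307/864, 427/1728, 55/288, 119/576]
  S3: [317/864, 2/9, 3/16, 193/864]

(P^3)[S0 -> S3] = 409/1728

Answer: 409/1728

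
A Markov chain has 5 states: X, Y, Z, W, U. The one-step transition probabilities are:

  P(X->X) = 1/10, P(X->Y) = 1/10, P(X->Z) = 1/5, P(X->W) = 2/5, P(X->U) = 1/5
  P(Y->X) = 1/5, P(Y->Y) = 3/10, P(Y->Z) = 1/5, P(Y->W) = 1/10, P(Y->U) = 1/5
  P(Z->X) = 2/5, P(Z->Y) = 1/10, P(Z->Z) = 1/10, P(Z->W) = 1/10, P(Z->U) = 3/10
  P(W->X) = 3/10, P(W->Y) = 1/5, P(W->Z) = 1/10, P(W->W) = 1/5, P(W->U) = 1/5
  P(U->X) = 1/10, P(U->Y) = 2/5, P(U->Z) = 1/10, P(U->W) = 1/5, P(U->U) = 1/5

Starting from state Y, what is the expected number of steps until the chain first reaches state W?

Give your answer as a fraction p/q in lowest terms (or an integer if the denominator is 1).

Let h_i = expected steps to first reach W from state i.
Boundary: h_W = 0.
First-step equations for the other states:
  h_X = 1 + 1/10*h_X + 1/10*h_Y + 1/5*h_Z + 2/5*h_W + 1/5*h_U
  h_Y = 1 + 1/5*h_X + 3/10*h_Y + 1/5*h_Z + 1/10*h_W + 1/5*h_U
  h_Z = 1 + 2/5*h_X + 1/10*h_Y + 1/10*h_Z + 1/10*h_W + 3/10*h_U
  h_U = 1 + 1/10*h_X + 2/5*h_Y + 1/10*h_Z + 1/5*h_W + 1/5*h_U

Substituting h_W = 0 and rearranging gives the linear system (I - Q) h = 1:
  [9/10, -1/10, -1/5, -1/5] . (h_X, h_Y, h_Z, h_U) = 1
  [-1/5, 7/10, -1/5, -1/5] . (h_X, h_Y, h_Z, h_U) = 1
  [-2/5, -1/10, 9/10, -3/10] . (h_X, h_Y, h_Z, h_U) = 1
  [-1/10, -2/5, -1/10, 4/5] . (h_X, h_Y, h_Z, h_U) = 1

Solving yields:
  h_X = 2960/729
  h_Y = 4070/729
  h_Z = 11530/2187
  h_U = 11390/2187

Starting state is Y, so the expected hitting time is h_Y = 4070/729.

Answer: 4070/729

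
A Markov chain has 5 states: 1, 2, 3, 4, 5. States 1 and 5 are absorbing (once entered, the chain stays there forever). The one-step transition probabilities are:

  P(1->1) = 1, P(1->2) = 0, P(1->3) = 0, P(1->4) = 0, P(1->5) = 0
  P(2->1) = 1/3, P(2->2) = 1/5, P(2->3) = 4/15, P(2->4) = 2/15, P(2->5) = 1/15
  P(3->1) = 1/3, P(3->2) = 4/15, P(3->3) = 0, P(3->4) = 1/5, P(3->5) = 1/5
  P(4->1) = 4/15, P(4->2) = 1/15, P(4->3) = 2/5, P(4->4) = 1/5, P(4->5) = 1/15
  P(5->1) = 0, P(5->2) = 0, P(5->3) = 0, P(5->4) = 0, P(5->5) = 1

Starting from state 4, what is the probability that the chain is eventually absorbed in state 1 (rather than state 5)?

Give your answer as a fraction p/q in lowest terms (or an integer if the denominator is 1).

Answer: 1231/1662

Derivation:
Let a_i = P(absorbed in 1 | start in state i).
Boundary conditions: a_1 = 1, a_5 = 0.
For each transient state i, a_i = sum_j P(i->j) * a_j:
  a_2 = 1/3*a_1 + 1/5*a_2 + 4/15*a_3 + 2/15*a_4 + 1/15*a_5
  a_3 = 1/3*a_1 + 4/15*a_2 + 0*a_3 + 1/5*a_4 + 1/5*a_5
  a_4 = 4/15*a_1 + 1/15*a_2 + 2/5*a_3 + 1/5*a_4 + 1/15*a_5

Substituting a_1 = 1 and a_5 = 0, rearrange to (I - Q) a = r where r[i] = P(i -> 1):
  [4/5, -4/15, -2/15] . (a_2, a_3, a_4) = 1/3
  [-4/15, 1, -1/5] . (a_2, a_3, a_4) = 1/3
  [-1/15, -2/5, 4/5] . (a_2, a_3, a_4) = 4/15

Solving yields:
  a_2 = 213/277
  a_3 = 1141/1662
  a_4 = 1231/1662

Starting state is 4, so the absorption probability is a_4 = 1231/1662.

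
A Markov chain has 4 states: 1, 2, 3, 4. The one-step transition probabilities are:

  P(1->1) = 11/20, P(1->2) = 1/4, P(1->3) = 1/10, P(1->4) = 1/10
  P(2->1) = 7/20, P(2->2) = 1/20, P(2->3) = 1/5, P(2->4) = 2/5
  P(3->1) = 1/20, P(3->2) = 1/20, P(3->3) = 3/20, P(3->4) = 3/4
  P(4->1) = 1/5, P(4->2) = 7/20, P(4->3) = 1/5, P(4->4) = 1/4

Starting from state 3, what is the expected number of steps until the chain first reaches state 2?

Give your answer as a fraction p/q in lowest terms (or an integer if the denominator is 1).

Answer: 2260/487

Derivation:
Let h_i = expected steps to first reach 2 from state i.
Boundary: h_2 = 0.
First-step equations for the other states:
  h_1 = 1 + 11/20*h_1 + 1/4*h_2 + 1/10*h_3 + 1/10*h_4
  h_3 = 1 + 1/20*h_1 + 1/20*h_2 + 3/20*h_3 + 3/4*h_4
  h_4 = 1 + 1/5*h_1 + 7/20*h_2 + 1/5*h_3 + 1/4*h_4

Substituting h_2 = 0 and rearranging gives the linear system (I - Q) h = 1:
  [9/20, -1/10, -1/10] . (h_1, h_3, h_4) = 1
  [-1/20, 17/20, -3/4] . (h_1, h_3, h_4) = 1
  [-1/5, -1/5, 3/4] . (h_1, h_3, h_4) = 1

Solving yields:
  h_1 = 1980/487
  h_3 = 2260/487
  h_4 = 1780/487

Starting state is 3, so the expected hitting time is h_3 = 2260/487.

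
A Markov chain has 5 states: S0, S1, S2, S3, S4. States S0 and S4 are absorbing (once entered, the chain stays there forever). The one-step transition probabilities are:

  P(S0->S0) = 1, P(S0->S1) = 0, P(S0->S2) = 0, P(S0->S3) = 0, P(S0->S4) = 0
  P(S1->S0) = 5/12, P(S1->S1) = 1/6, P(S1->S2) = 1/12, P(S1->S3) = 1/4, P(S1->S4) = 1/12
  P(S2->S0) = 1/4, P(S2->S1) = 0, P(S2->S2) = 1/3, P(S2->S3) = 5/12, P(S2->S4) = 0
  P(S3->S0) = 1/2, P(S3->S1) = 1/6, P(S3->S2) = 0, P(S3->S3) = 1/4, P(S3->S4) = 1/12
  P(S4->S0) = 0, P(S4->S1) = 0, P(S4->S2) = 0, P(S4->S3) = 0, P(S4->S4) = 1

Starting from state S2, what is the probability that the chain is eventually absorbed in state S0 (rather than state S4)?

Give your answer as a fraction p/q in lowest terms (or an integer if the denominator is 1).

Answer: 301/331

Derivation:
Let a_i = P(absorbed in S0 | start in state i).
Boundary conditions: a_S0 = 1, a_S4 = 0.
For each transient state i, a_i = sum_j P(i->j) * a_j:
  a_S1 = 5/12*a_S0 + 1/6*a_S1 + 1/12*a_S2 + 1/4*a_S3 + 1/12*a_S4
  a_S2 = 1/4*a_S0 + 0*a_S1 + 1/3*a_S2 + 5/12*a_S3 + 0*a_S4
  a_S3 = 1/2*a_S0 + 1/6*a_S1 + 0*a_S2 + 1/4*a_S3 + 1/12*a_S4

Substituting a_S0 = 1 and a_S4 = 0, rearrange to (I - Q) a = r where r[i] = P(i -> S0):
  [5/6, -1/12, -1/4] . (a_S1, a_S2, a_S3) = 5/12
  [0, 2/3, -5/12] . (a_S1, a_S2, a_S3) = 1/4
  [-1/6, 0, 3/4] . (a_S1, a_S2, a_S3) = 1/2

Solving yields:
  a_S1 = 561/662
  a_S2 = 301/331
  a_S3 = 283/331

Starting state is S2, so the absorption probability is a_S2 = 301/331.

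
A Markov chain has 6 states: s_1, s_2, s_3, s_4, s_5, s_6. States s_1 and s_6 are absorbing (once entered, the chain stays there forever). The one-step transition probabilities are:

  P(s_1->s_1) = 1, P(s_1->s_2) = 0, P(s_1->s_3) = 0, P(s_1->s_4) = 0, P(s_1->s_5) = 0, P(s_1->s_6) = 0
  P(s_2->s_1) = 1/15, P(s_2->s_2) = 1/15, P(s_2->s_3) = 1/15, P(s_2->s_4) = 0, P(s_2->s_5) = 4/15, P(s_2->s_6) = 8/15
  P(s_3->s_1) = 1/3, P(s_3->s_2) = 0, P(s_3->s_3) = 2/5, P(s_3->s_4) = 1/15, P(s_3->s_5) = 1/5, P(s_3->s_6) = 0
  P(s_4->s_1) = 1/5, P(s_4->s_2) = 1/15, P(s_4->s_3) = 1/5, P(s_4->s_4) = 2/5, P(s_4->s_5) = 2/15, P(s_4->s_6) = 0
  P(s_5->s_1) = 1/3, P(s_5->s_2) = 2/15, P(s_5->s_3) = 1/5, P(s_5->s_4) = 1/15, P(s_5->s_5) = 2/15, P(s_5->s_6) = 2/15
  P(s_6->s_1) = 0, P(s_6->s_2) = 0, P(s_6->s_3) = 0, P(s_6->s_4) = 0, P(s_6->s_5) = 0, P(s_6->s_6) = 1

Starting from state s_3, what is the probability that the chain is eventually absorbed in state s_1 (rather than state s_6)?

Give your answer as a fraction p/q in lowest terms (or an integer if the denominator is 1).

Let a_i = P(absorbed in s_1 | start in state i).
Boundary conditions: a_s_1 = 1, a_s_6 = 0.
For each transient state i, a_i = sum_j P(i->j) * a_j:
  a_s_2 = 1/15*a_s_1 + 1/15*a_s_2 + 1/15*a_s_3 + 0*a_s_4 + 4/15*a_s_5 + 8/15*a_s_6
  a_s_3 = 1/3*a_s_1 + 0*a_s_2 + 2/5*a_s_3 + 1/15*a_s_4 + 1/5*a_s_5 + 0*a_s_6
  a_s_4 = 1/5*a_s_1 + 1/15*a_s_2 + 1/5*a_s_3 + 2/5*a_s_4 + 2/15*a_s_5 + 0*a_s_6
  a_s_5 = 1/3*a_s_1 + 2/15*a_s_2 + 1/5*a_s_3 + 1/15*a_s_4 + 2/15*a_s_5 + 2/15*a_s_6

Substituting a_s_1 = 1 and a_s_6 = 0, rearrange to (I - Q) a = r where r[i] = P(i -> s_1):
  [14/15, -1/15, 0, -4/15] . (a_s_2, a_s_3, a_s_4, a_s_5) = 1/15
  [0, 3/5, -1/15, -1/5] . (a_s_2, a_s_3, a_s_4, a_s_5) = 1/3
  [-1/15, -1/5, 3/5, -2/15] . (a_s_2, a_s_3, a_s_4, a_s_5) = 1/5
  [-2/15, -1/5, -1/15, 13/15] . (a_s_2, a_s_3, a_s_4, a_s_5) = 1/3

Solving yields:
  a_s_2 = 1986/5927
  a_s_3 = 5221/5927
  a_s_4 = 4862/5927
  a_s_5 = 4164/5927

Starting state is s_3, so the absorption probability is a_s_3 = 5221/5927.

Answer: 5221/5927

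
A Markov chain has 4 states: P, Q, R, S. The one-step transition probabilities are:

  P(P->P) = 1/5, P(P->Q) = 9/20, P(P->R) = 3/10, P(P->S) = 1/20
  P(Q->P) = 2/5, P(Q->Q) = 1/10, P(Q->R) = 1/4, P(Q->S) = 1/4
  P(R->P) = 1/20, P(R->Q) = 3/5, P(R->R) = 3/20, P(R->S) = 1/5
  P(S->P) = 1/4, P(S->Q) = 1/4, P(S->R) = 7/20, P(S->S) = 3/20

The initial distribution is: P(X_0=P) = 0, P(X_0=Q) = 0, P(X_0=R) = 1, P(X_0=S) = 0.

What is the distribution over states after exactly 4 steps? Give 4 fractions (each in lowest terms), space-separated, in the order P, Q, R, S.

Answer: 19379/80000 52699/160000 10007/40000 5703/32000

Derivation:
Propagating the distribution step by step (d_{t+1} = d_t * P):
d_0 = (P=0, Q=0, R=1, S=0)
  d_1[P] = 0*1/5 + 0*2/5 + 1*1/20 + 0*1/4 = 1/20
  d_1[Q] = 0*9/20 + 0*1/10 + 1*3/5 + 0*1/4 = 3/5
  d_1[R] = 0*3/10 + 0*1/4 + 1*3/20 + 0*7/20 = 3/20
  d_1[S] = 0*1/20 + 0*1/4 + 1*1/5 + 0*3/20 = 1/5
d_1 = (P=1/20, Q=3/5, R=3/20, S=1/5)
  d_2[P] = 1/20*1/5 + 3/5*2/5 + 3/20*1/20 + 1/5*1/4 = 123/400
  d_2[Q] = 1/20*9/20 + 3/5*1/10 + 3/20*3/5 + 1/5*1/4 = 89/400
  d_2[R] = 1/20*3/10 + 3/5*1/4 + 3/20*3/20 + 1/5*7/20 = 103/400
  d_2[S] = 1/20*1/20 + 3/5*1/4 + 3/20*1/5 + 1/5*3/20 = 17/80
d_2 = (P=123/400, Q=89/400, R=103/400, S=17/80)
  d_3[P] = 123/400*1/5 + 89/400*2/5 + 103/400*1/20 + 17/80*1/4 = 433/2000
  d_3[Q] = 123/400*9/20 + 89/400*1/10 + 103/400*3/5 + 17/80*1/4 = 1473/4000
  d_3[R] = 123/400*3/10 + 89/400*1/4 + 103/400*3/20 + 17/80*7/20 = 2087/8000
  d_3[S] = 123/400*1/20 + 89/400*1/4 + 103/400*1/5 + 17/80*3/20 = 247/1600
d_3 = (P=433/2000, Q=1473/4000, R=2087/8000, S=247/1600)
  d_4[P] = 433/2000*1/5 + 1473/4000*2/5 + 2087/8000*1/20 + 247/1600*1/4 = 19379/80000
  d_4[Q] = 433/2000*9/20 + 1473/4000*1/10 + 2087/8000*3/5 + 247/1600*1/4 = 52699/160000
  d_4[R] = 433/2000*3/10 + 1473/4000*1/4 + 2087/8000*3/20 + 247/1600*7/20 = 10007/40000
  d_4[S] = 433/2000*1/20 + 1473/4000*1/4 + 2087/8000*1/5 + 247/1600*3/20 = 5703/32000
d_4 = (P=19379/80000, Q=52699/160000, R=10007/40000, S=5703/32000)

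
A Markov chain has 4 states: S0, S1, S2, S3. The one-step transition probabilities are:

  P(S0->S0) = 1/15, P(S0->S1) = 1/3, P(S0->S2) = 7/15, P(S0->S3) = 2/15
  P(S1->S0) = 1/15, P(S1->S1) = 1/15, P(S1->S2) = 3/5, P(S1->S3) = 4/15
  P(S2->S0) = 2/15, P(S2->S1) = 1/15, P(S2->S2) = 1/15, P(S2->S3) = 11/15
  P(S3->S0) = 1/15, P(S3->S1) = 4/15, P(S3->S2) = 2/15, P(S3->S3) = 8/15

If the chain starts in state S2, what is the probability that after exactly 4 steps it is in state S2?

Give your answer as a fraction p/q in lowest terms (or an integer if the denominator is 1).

Answer: 3833/16875

Derivation:
Computing P^4 by repeated multiplication:
P^1 =
  S0: [1/15, 1/3, 7/15, 2/15]
  S1: [1/15, 1/15, 3/5, 4/15]
  S2: [2/15, 1/15, 1/15, 11/15]
  S3: [1/15, 4/15, 2/15, 8/15]
P^2 =
  S0: [22/225, 1/9, 7/25, 23/45]
  S1: [8/75, 31/225, 11/75, 137/225]
  S2: [16/225, 56/225, 46/225, 107/225]
  S3: [17/225, 43/225, 61/225, 104/225]
P^3 =
  S0: [32/375, 658/3375, 224/1125, 1757/3375]
  S1: [86/1125, 244/1125, 754/3375, 1631/3375]
  S2: [271/3375, 122/675, 292/1125, 1618/3375]
  S3: [286/3375, 121/675, 31/135, 1709/3375]
P^4 =
  S0: [1349/16875, 3266/16875, 12124/50625, 24656/50625]
  S1: [4129/50625, 124/675, 2482/10125, 306/625]
  S2: [1417/16875, 9313/50625, 3833/16875, 25562/50625]
  S3: [166/2025, 9646/50625, 776/3375, 25189/50625]

(P^4)[S2 -> S2] = 3833/16875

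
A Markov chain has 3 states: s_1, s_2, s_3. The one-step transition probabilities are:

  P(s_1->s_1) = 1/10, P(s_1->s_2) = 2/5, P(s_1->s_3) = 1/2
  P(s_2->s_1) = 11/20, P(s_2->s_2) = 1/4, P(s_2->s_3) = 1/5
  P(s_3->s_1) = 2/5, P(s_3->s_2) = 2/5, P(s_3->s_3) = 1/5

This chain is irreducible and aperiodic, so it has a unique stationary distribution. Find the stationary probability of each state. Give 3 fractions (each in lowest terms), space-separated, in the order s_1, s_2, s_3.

The stationary distribution satisfies pi = pi * P, i.e.:
  pi_s_1 = 1/10*pi_s_1 + 11/20*pi_s_2 + 2/5*pi_s_3
  pi_s_2 = 2/5*pi_s_1 + 1/4*pi_s_2 + 2/5*pi_s_3
  pi_s_3 = 1/2*pi_s_1 + 1/5*pi_s_2 + 1/5*pi_s_3
with normalization: pi_s_1 + pi_s_2 + pi_s_3 = 1.

Using the first 2 balance equations plus normalization, the linear system A*pi = b is:
  [-9/10, 11/20, 2/5] . pi = 0
  [2/5, -3/4, 2/5] . pi = 0
  [1, 1, 1] . pi = 1

Solving yields:
  pi_s_1 = 8/23
  pi_s_2 = 8/23
  pi_s_3 = 7/23

Verification (pi * P):
  8/23*1/10 + 8/23*11/20 + 7/23*2/5 = 8/23 = pi_s_1  (ok)
  8/23*2/5 + 8/23*1/4 + 7/23*2/5 = 8/23 = pi_s_2  (ok)
  8/23*1/2 + 8/23*1/5 + 7/23*1/5 = 7/23 = pi_s_3  (ok)

Answer: 8/23 8/23 7/23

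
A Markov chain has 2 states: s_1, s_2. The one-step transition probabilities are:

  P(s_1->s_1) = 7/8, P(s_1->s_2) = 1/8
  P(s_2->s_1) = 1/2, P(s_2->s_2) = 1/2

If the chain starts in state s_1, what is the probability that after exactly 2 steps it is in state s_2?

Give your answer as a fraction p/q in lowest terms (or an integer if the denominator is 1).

Computing P^2 by repeated multiplication:
P^1 =
  s_1: [7/8, 1/8]
  s_2: [1/2, 1/2]
P^2 =
  s_1: [53/64, 11/64]
  s_2: [11/16, 5/16]

(P^2)[s_1 -> s_2] = 11/64

Answer: 11/64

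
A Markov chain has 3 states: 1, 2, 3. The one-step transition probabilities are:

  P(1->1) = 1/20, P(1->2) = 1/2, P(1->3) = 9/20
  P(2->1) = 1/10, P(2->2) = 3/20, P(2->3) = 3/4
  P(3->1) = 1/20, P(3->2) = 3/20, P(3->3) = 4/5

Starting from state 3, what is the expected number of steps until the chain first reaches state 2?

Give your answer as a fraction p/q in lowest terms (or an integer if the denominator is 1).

Answer: 400/67

Derivation:
Let h_i = expected steps to first reach 2 from state i.
Boundary: h_2 = 0.
First-step equations for the other states:
  h_1 = 1 + 1/20*h_1 + 1/2*h_2 + 9/20*h_3
  h_3 = 1 + 1/20*h_1 + 3/20*h_2 + 4/5*h_3

Substituting h_2 = 0 and rearranging gives the linear system (I - Q) h = 1:
  [19/20, -9/20] . (h_1, h_3) = 1
  [-1/20, 1/5] . (h_1, h_3) = 1

Solving yields:
  h_1 = 260/67
  h_3 = 400/67

Starting state is 3, so the expected hitting time is h_3 = 400/67.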